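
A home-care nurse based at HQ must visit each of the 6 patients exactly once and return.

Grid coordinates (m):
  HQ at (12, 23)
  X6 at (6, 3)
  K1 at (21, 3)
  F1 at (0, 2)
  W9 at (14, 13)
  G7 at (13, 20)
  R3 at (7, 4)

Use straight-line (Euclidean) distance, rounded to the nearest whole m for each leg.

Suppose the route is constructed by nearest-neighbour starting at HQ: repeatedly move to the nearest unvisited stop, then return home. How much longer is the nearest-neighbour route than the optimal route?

The nearest-neighbour route is 4 m longer than optimal.

From HQ: G7=3, W9=10, R3=20, X6=21, K1=22, F1=24 → choose G7 (3).
From G7: W9=7, R3=17, X6=18, K1=19, F1=22 → choose W9 (7).
From W9: R3=11, K1=12, X6=13, F1=18 → choose R3 (11).
From R3: X6=1, F1=7, K1=14 → choose X6 (1).
From X6: F1=6, K1=15 → choose F1 (6).
From F1: K1=21 → choose K1 (21).
NN route HQ → G7 → W9 → R3 → X6 → F1 → K1 → HQ costs 71.
Optimal: HQ → F1 → X6 → R3 → K1 → W9 → G7 → HQ costs 67 (by enumerating all 360 distinct tours).
Excess = 71 − 67 = 4.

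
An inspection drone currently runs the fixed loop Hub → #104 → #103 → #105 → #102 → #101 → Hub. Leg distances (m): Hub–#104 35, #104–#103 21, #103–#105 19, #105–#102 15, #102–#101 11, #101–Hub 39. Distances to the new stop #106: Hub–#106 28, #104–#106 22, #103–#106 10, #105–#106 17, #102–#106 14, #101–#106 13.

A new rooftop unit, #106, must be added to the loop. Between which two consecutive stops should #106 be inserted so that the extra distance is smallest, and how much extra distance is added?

Minimum extra distance: 2 m, inserting #106 between #101 and Hub.

Insertion cost between consecutive stops i–j is d(i,#106) + d(#106,j) − d(i,j):
  between Hub and #104: 28 + 22 − 35 = 15
  between #104 and #103: 22 + 10 − 21 = 11
  between #103 and #105: 10 + 17 − 19 = 8
  between #105 and #102: 17 + 14 − 15 = 16
  between #102 and #101: 14 + 13 − 11 = 16
  between #101 and Hub: 13 + 28 − 39 = 2
Cheapest insertion is between #101 and Hub, adding 2.
New total = 140 + 2 = 142.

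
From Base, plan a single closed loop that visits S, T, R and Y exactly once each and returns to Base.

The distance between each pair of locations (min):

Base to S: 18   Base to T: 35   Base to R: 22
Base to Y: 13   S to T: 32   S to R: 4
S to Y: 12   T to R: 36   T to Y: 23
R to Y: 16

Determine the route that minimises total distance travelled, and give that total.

Base - S - T - R - Y - Base: 18+32+36+16+13 = 115
Base - S - T - Y - R - Base: 18+32+23+16+22 = 111
Base - S - R - T - Y - Base: 18+4+36+23+13 = 94
Base - S - R - Y - T - Base: 18+4+16+23+35 = 96
Base - S - Y - T - R - Base: 18+12+23+36+22 = 111
Base - S - Y - R - T - Base: 18+12+16+36+35 = 117
Base - T - S - R - Y - Base: 35+32+4+16+13 = 100
Base - T - S - Y - R - Base: 35+32+12+16+22 = 117
Base - T - R - S - Y - Base: 35+36+4+12+13 = 100
Base - T - Y - S - R - Base: 35+23+12+4+22 = 96
Base - R - S - T - Y - Base: 22+4+32+23+13 = 94
Base - R - T - S - Y - Base: 22+36+32+12+13 = 115
The minimum is 94.
One optimal route: Base → S → R → T → Y → Base (or its reverse).

94 min — the shortest possible round trip.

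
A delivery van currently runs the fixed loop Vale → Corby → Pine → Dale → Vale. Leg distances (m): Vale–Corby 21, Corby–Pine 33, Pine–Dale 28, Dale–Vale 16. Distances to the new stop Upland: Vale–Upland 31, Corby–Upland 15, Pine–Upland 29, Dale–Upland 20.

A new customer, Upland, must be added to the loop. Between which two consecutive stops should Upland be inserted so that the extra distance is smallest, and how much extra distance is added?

Insertion cost between consecutive stops i–j is d(i,Upland) + d(Upland,j) − d(i,j):
  between Vale and Corby: 31 + 15 − 21 = 25
  between Corby and Pine: 15 + 29 − 33 = 11
  between Pine and Dale: 29 + 20 − 28 = 21
  between Dale and Vale: 20 + 31 − 16 = 35
Cheapest insertion is between Corby and Pine, adding 11.
New total = 98 + 11 = 109.

Adding 11 m by placing Upland on the Corby–Pine leg.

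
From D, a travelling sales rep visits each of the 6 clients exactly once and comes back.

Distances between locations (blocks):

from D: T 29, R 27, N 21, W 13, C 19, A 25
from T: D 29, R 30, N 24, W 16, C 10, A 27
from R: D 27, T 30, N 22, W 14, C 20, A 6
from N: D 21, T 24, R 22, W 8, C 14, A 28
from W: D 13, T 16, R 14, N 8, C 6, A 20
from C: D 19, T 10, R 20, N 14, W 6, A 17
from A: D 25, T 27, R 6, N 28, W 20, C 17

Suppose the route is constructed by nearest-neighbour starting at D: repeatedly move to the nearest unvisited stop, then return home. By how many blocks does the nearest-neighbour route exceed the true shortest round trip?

D: W=13, C=19, N=21, A=25, R=27, T=29 ⇒ W
W: C=6, N=8, R=14, T=16, A=20 ⇒ C
C: T=10, N=14, A=17, R=20 ⇒ T
T: N=24, A=27, R=30 ⇒ N
N: R=22, A=28 ⇒ R
R: A=6 ⇒ A
NN route D → W → C → T → N → R → A → D costs 106.
Optimal: D → T → C → A → R → N → W → D costs 105 (by enumerating all 360 distinct tours).
Excess = 106 − 105 = 1.

1 blocks longer than the optimal tour.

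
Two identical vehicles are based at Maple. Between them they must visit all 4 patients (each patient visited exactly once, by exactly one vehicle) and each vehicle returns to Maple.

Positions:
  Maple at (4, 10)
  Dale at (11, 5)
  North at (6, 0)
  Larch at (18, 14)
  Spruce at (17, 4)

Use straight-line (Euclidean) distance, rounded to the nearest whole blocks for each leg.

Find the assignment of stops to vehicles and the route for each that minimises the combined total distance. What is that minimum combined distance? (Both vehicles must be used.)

Try each way of splitting the stops between the two vehicles (each non-empty) and, for each split, find the best tour for each vehicle:
  {Dale} + {North, Larch, Spruce}: 18 + 47 = 65
  {North} + {Dale, Larch, Spruce}: 20 + 40 = 60
  {Dale, North} + {Larch, Spruce}: 26 + 39 = 65
  {Larch} + {Dale, North, Spruce}: 30 + 37 = 67
  {Dale, Larch} + {North, Spruce}: 35 + 36 = 71
  {North, Larch} + {Dale, Spruce}: 43 + 29 = 72
  … (7 splits in total)
Best: vehicle 1 Maple → North → Maple = 20; vehicle 2 Maple → Dale → Spruce → Larch → Maple = 40; combined 60.

Minimum combined distance: 60 blocks.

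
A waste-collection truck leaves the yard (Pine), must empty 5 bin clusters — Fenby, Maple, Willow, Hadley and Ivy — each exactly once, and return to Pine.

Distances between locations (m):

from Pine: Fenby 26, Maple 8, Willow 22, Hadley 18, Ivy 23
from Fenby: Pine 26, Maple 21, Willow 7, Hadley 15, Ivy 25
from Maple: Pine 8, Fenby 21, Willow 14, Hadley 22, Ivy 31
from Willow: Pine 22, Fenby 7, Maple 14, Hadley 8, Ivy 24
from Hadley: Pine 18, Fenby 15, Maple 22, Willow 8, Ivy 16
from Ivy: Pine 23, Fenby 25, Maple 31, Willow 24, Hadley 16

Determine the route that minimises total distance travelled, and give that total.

There are 60 distinct closed tours to check (reversals are equivalent).
Pine-Fenby-Maple-Willow-Hadley-Ivy-Pine: 26+21+14+8+16+23 = 108
Pine-Fenby-Maple-Willow-Ivy-Hadley-Pine: 26+21+14+24+16+18 = 119
Pine-Fenby-Maple-Hadley-Willow-Ivy-Pine: 26+21+22+8+24+23 = 124
Pine-Fenby-Maple-Hadley-Ivy-Willow-Pine: 26+21+22+16+24+22 = 131
Pine-Fenby-Maple-Ivy-Willow-Hadley-Pine: 26+21+31+24+8+18 = 128
Pine-Fenby-Maple-Ivy-Hadley-Willow-Pine: 26+21+31+16+8+22 = 124
Pine-Fenby-Willow-Maple-Hadley-Ivy-Pine: 26+7+14+22+16+23 = 108
Pine-Fenby-Willow-Maple-Ivy-Hadley-Pine: 26+7+14+31+16+18 = 112
Pine-Fenby-Willow-Hadley-Maple-Ivy-Pine: 26+7+8+22+31+23 = 117
Pine-Fenby-Willow-Hadley-Ivy-Maple-Pine: 26+7+8+16+31+8 = 96
Pine-Fenby-Willow-Ivy-Maple-Hadley-Pine: 26+7+24+31+22+18 = 128
Pine-Fenby-Willow-Ivy-Hadley-Maple-Pine: 26+7+24+16+22+8 = 103
Pine-Fenby-Hadley-Maple-Willow-Ivy-Pine: 26+15+22+14+24+23 = 124
Pine-Fenby-Hadley-Maple-Ivy-Willow-Pine: 26+15+22+31+24+22 = 140
… (46 more)
Pine-Maple-Fenby-Willow-Hadley-Ivy-Pine: 8+21+7+8+16+23 = 83  ← best
The minimum is 83.
One optimal route: Pine → Maple → Fenby → Willow → Hadley → Ivy → Pine (or its reverse).

Shortest round trip = 83 m.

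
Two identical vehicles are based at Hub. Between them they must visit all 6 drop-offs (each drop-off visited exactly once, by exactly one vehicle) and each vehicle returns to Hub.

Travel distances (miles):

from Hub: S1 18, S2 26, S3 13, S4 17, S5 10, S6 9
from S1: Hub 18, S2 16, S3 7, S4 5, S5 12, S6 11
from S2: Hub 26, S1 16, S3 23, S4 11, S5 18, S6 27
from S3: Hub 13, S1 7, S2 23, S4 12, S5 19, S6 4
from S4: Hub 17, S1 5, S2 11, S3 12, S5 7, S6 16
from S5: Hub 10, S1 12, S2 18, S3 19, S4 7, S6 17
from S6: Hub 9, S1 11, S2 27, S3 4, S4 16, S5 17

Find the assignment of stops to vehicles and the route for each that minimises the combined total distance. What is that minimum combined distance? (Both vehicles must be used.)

Check every non-empty split of the stops between the two vehicles; for each half take its own optimal tour:
  {S1} + {S2, S3, S4, S5, S6}: 36 + 64 = 100
  {S2} + {S1, S3, S4, S5, S6}: 52 + 42 = 94
  {S1, S2} + {S3, S4, S5, S6}: 60 + 42 = 102
  {S3} + {S1, S2, S4, S5, S6}: 26 + 64 = 90
  {S1, S3} + {S2, S4, S5, S6}: 38 + 64 = 102
  {S2, S3} + {S1, S4, S5, S6}: 62 + 42 = 104
  … (31 splits in total)
  {S5} + {S1, S2, S3, S4, S6}: 20 + 62 = 82  ← best
Best: vehicle 1 Hub → S5 → Hub = 20; vehicle 2 Hub → S2 → S4 → S1 → S3 → S6 → Hub = 62; combined 82.

82 miles — the smallest possible combined total.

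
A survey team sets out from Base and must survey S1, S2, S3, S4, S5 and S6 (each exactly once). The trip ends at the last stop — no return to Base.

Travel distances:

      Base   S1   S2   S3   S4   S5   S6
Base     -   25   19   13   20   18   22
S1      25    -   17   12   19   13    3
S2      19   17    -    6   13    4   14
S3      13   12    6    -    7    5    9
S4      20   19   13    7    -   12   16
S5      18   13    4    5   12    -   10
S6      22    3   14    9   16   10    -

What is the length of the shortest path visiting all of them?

There are 6! = 720 possible orderings.
Base → S1 → S2 → S3 → S4 → S5 → S6: 25+17+6+7+12+10 = 77
Base → S1 → S2 → S3 → S4 → S6 → S5: 25+17+6+7+16+10 = 81
Base → S1 → S2 → S3 → S5 → S4 → S6: 25+17+6+5+12+16 = 81
Base → S1 → S2 → S3 → S5 → S6 → S4: 25+17+6+5+10+16 = 79
Base → S1 → S2 → S3 → S6 → S4 → S5: 25+17+6+9+16+12 = 85
Base → S1 → S2 → S3 → S6 → S5 → S4: 25+17+6+9+10+12 = 79
Base → S1 → S2 → S4 → S3 → S5 → S6: 25+17+13+7+5+10 = 77
Base → S1 → S2 → S4 → S3 → S6 → S5: 25+17+13+7+9+10 = 81
… (712 more)
Base → S3 → S4 → S2 → S5 → S6 → S1: 13+7+13+4+10+3 = 50  ← best
The minimum is 50.
One shortest path: Base → S3 → S4 → S2 → S5 → S6 → S1.

Minimum one-way distance = 50.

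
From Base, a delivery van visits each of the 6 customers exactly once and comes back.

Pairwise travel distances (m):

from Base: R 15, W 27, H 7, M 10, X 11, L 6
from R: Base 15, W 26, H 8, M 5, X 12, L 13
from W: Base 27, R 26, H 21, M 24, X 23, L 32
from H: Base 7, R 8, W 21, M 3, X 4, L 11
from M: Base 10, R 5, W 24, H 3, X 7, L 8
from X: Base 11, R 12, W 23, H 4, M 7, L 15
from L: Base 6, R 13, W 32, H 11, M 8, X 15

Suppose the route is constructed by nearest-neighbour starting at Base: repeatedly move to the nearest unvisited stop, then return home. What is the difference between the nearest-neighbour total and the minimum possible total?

7 m longer than the optimal tour.

From Base: L=6, H=7, M=10, X=11, R=15, W=27 → choose L (6).
From L: M=8, H=11, R=13, X=15, W=32 → choose M (8).
From M: H=3, R=5, X=7, W=24 → choose H (3).
From H: X=4, R=8, W=21 → choose X (4).
From X: R=12, W=23 → choose R (12).
From R: W=26 → choose W (26).
NN route Base → L → M → H → X → R → W → Base costs 86.
Optimal: Base → H → X → W → R → M → L → Base costs 79 (by enumerating all 360 distinct tours).
Excess = 86 − 79 = 7.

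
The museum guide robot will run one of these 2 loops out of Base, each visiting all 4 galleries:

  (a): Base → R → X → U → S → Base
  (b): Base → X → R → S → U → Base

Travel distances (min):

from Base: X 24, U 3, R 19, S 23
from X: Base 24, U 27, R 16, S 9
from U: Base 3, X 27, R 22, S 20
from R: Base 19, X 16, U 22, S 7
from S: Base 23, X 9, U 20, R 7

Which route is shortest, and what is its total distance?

Shortest is (b), total 70 min.

(a): 19 + 16 + 27 + 20 + 23 = 105
(b): 24 + 16 + 7 + 20 + 3 = 70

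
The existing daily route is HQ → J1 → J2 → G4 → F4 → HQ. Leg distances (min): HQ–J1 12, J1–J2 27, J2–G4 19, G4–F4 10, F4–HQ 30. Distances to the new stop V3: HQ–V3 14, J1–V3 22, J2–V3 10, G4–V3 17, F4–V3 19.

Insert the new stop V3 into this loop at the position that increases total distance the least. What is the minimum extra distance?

Insertion cost between consecutive stops i–j is d(i,V3) + d(V3,j) − d(i,j):
  between HQ and J1: 14 + 22 − 12 = 24
  between J1 and J2: 22 + 10 − 27 = 5
  between J2 and G4: 10 + 17 − 19 = 8
  between G4 and F4: 17 + 19 − 10 = 26
  between F4 and HQ: 19 + 14 − 30 = 3
Cheapest insertion is between F4 and HQ, adding 3.
New total = 98 + 3 = 101.

Minimum extra distance: 3 min, inserting V3 between F4 and HQ.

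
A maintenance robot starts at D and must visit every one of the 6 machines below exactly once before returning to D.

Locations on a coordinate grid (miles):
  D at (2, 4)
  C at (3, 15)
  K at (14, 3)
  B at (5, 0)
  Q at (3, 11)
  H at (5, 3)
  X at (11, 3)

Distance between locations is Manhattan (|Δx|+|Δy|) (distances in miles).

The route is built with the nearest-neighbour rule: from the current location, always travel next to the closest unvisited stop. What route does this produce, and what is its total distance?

From D: distances to unvisited — H=4, B=7, Q=8, X=10, C=12, K=13. Nearest is H (4).
From H: distances to unvisited — B=3, X=6, K=9, Q=10, C=14. Nearest is B (3).
From B: distances to unvisited — X=9, K=12, Q=13, C=17. Nearest is X (9).
From X: distances to unvisited — K=3, Q=16, C=20. Nearest is K (3).
From K: distances to unvisited — Q=19, C=23. Nearest is Q (19).
From Q: distances to unvisited — C=4. Nearest is C (4).
Return C→D: 12.
Total = 4 + 3 + 9 + 3 + 19 + 4 + 12 = 54.

54 miles along D → H → B → X → K → Q → C → D.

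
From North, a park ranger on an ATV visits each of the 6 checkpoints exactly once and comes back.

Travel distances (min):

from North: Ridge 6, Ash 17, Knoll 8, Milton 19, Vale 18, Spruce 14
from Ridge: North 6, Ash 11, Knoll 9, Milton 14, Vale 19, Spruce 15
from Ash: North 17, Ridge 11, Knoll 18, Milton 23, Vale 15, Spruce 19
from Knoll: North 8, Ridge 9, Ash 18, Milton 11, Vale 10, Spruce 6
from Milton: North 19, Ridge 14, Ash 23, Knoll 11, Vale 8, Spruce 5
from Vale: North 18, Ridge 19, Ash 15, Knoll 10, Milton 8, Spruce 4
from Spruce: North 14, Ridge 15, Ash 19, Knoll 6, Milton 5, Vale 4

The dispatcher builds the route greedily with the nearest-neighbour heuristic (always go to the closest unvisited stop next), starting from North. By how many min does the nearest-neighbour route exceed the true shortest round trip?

Excess over optimum: 14 min.

From North: Ridge=6, Knoll=8, Spruce=14, Ash=17, Vale=18, Milton=19 → choose Ridge (6).
From Ridge: Knoll=9, Ash=11, Milton=14, Spruce=15, Vale=19 → choose Knoll (9).
From Knoll: Spruce=6, Vale=10, Milton=11, Ash=18 → choose Spruce (6).
From Spruce: Vale=4, Milton=5, Ash=19 → choose Vale (4).
From Vale: Milton=8, Ash=15 → choose Milton (8).
From Milton: Ash=23 → choose Ash (23).
NN route North → Ridge → Knoll → Spruce → Vale → Milton → Ash → North costs 73.
Optimal: North → Ridge → Ash → Vale → Milton → Spruce → Knoll → North costs 59 (by enumerating all 360 distinct tours).
Excess = 73 − 59 = 14.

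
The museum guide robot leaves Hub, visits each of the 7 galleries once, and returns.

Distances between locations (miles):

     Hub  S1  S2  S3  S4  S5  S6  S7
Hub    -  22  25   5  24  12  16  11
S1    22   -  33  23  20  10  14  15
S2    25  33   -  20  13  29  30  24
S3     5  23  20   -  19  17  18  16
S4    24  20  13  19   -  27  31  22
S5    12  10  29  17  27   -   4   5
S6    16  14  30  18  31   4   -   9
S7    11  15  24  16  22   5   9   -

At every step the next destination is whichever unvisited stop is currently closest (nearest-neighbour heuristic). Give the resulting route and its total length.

102 miles along Hub → S3 → S7 → S5 → S6 → S1 → S4 → S2 → Hub.

At Hub the remaining stops are S3 5, S7 11, S5 12, S6 16, S1 22, S4 24, S2 25; go to S3.
At S3 the remaining stops are S7 16, S5 17, S6 18, S4 19, S2 20, S1 23; go to S7.
At S7 the remaining stops are S5 5, S6 9, S1 15, S4 22, S2 24; go to S5.
At S5 the remaining stops are S6 4, S1 10, S4 27, S2 29; go to S6.
At S6 the remaining stops are S1 14, S2 30, S4 31; go to S1.
At S1 the remaining stops are S4 20, S2 33; go to S4.
At S4 the remaining stops are S2 13; go to S2.
Return S2→Hub: 25.
Total = 5 + 16 + 5 + 4 + 14 + 20 + 13 + 25 = 102.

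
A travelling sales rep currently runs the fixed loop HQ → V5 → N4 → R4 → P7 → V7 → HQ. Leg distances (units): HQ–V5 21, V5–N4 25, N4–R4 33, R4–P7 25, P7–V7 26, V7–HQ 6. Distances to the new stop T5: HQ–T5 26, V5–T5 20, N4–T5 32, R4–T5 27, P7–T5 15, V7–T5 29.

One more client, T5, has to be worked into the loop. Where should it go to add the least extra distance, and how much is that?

Minimum extra distance: 17, inserting T5 between R4 and P7.

Insertion cost between consecutive stops i–j is d(i,T5) + d(T5,j) − d(i,j):
  between HQ and V5: 26 + 20 − 21 = 25
  between V5 and N4: 20 + 32 − 25 = 27
  between N4 and R4: 32 + 27 − 33 = 26
  between R4 and P7: 27 + 15 − 25 = 17
  between P7 and V7: 15 + 29 − 26 = 18
  between V7 and HQ: 29 + 26 − 6 = 49
Cheapest insertion is between R4 and P7, adding 17.
New total = 136 + 17 = 153.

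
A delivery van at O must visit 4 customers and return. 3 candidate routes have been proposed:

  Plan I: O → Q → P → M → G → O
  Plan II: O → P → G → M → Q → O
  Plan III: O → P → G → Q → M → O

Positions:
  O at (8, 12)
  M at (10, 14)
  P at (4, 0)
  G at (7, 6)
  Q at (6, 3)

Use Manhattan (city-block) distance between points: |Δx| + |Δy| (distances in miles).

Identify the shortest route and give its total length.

Shortest is Plan III, total 48 miles.

Plan I: 11 + 5 + 20 + 11 + 7 = 54
Plan II: 16 + 9 + 11 + 15 + 11 = 62
Plan III: 16 + 9 + 4 + 15 + 4 = 48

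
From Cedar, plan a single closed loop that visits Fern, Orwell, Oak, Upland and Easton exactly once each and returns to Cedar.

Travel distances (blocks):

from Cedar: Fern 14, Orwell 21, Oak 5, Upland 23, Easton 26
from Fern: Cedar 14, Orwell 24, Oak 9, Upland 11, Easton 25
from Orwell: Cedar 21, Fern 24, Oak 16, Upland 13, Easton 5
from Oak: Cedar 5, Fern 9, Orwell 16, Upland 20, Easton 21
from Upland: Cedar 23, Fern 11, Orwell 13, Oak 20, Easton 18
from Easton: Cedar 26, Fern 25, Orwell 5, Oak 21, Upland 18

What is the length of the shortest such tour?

Cedar-Fern-Orwell-Oak-Upland-Easton-Cedar: 14+24+16+20+18+26 = 118
Cedar-Fern-Orwell-Oak-Easton-Upland-Cedar: 14+24+16+21+18+23 = 116
Cedar-Fern-Orwell-Upland-Oak-Easton-Cedar: 14+24+13+20+21+26 = 118
Cedar-Fern-Orwell-Upland-Easton-Oak-Cedar: 14+24+13+18+21+5 = 95
Cedar-Fern-Orwell-Easton-Oak-Upland-Cedar: 14+24+5+21+20+23 = 107
Cedar-Fern-Orwell-Easton-Upland-Oak-Cedar: 14+24+5+18+20+5 = 86
Cedar-Fern-Oak-Orwell-Upland-Easton-Cedar: 14+9+16+13+18+26 = 96
Cedar-Fern-Oak-Orwell-Easton-Upland-Cedar: 14+9+16+5+18+23 = 85
Cedar-Fern-Oak-Upland-Orwell-Easton-Cedar: 14+9+20+13+5+26 = 87
Cedar-Fern-Oak-Upland-Easton-Orwell-Cedar: 14+9+20+18+5+21 = 87
Cedar-Fern-Oak-Easton-Orwell-Upland-Cedar: 14+9+21+5+13+23 = 85
Cedar-Fern-Oak-Easton-Upland-Orwell-Cedar: 14+9+21+18+13+21 = 96
Cedar-Fern-Upland-Orwell-Oak-Easton-Cedar: 14+11+13+16+21+26 = 101
Cedar-Fern-Upland-Orwell-Easton-Oak-Cedar: 14+11+13+5+21+5 = 69
… (46 more)
The minimum is 69.
One optimal route: Cedar → Fern → Upland → Orwell → Easton → Oak → Cedar (or its reverse).

Minimum total distance: 69 blocks.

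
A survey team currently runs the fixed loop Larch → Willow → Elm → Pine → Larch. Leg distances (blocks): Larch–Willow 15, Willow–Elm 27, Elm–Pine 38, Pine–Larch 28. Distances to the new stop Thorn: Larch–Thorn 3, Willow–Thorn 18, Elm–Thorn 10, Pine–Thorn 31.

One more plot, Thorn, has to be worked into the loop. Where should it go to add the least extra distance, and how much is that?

Insertion cost between consecutive stops i–j is d(i,Thorn) + d(Thorn,j) − d(i,j):
  between Larch and Willow: 3 + 18 − 15 = 6
  between Willow and Elm: 18 + 10 − 27 = 1
  between Elm and Pine: 10 + 31 − 38 = 3
  between Pine and Larch: 31 + 3 − 28 = 6
Cheapest insertion is between Willow and Elm, adding 1.
New total = 108 + 1 = 109.

+1 blocks — insert Thorn between Willow and Elm.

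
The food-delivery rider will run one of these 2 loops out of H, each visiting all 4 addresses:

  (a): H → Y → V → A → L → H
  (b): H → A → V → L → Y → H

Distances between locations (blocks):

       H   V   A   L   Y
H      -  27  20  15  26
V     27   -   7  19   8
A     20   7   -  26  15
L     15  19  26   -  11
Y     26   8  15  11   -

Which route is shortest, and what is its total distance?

82 blocks — (a) is the shortest.

(a): 26 + 8 + 7 + 26 + 15 = 82
(b): 20 + 7 + 19 + 11 + 26 = 83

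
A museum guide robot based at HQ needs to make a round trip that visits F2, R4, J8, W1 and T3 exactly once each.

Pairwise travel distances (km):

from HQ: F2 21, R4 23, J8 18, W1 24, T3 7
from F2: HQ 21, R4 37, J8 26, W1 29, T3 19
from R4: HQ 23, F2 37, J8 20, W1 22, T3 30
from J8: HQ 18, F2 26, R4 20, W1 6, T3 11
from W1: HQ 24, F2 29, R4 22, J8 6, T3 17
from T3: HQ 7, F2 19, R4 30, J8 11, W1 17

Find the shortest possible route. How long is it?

Shortest round trip = 102 km.

There are 60 distinct closed tours to check (reversals are equivalent).
HQ-F2-R4-J8-W1-T3-HQ: 21+37+20+6+17+7 = 108
HQ-F2-R4-J8-T3-W1-HQ: 21+37+20+11+17+24 = 130
HQ-F2-R4-W1-J8-T3-HQ: 21+37+22+6+11+7 = 104
HQ-F2-R4-W1-T3-J8-HQ: 21+37+22+17+11+18 = 126
HQ-F2-R4-T3-J8-W1-HQ: 21+37+30+11+6+24 = 129
HQ-F2-R4-T3-W1-J8-HQ: 21+37+30+17+6+18 = 129
HQ-F2-J8-R4-W1-T3-HQ: 21+26+20+22+17+7 = 113
HQ-F2-J8-R4-T3-W1-HQ: 21+26+20+30+17+24 = 138
HQ-F2-J8-W1-R4-T3-HQ: 21+26+6+22+30+7 = 112
HQ-F2-J8-W1-T3-R4-HQ: 21+26+6+17+30+23 = 123
HQ-F2-J8-T3-R4-W1-HQ: 21+26+11+30+22+24 = 134
HQ-F2-J8-T3-W1-R4-HQ: 21+26+11+17+22+23 = 120
HQ-F2-W1-R4-J8-T3-HQ: 21+29+22+20+11+7 = 110
HQ-F2-W1-R4-T3-J8-HQ: 21+29+22+30+11+18 = 131
… (46 more)
HQ-F2-T3-J8-W1-R4-HQ: 21+19+11+6+22+23 = 102  ← best
The minimum is 102.
One optimal route: HQ → F2 → T3 → J8 → W1 → R4 → HQ (or its reverse).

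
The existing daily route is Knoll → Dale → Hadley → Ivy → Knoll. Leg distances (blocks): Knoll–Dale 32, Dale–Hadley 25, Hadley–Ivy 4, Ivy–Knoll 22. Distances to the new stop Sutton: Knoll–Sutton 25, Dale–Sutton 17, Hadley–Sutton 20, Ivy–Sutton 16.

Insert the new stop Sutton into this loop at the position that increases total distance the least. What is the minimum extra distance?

Adding 10 blocks by placing Sutton on the Knoll–Dale leg.

Insertion cost between consecutive stops i–j is d(i,Sutton) + d(Sutton,j) − d(i,j):
  between Knoll and Dale: 25 + 17 − 32 = 10
  between Dale and Hadley: 17 + 20 − 25 = 12
  between Hadley and Ivy: 20 + 16 − 4 = 32
  between Ivy and Knoll: 16 + 25 − 22 = 19
Cheapest insertion is between Knoll and Dale, adding 10.
New total = 83 + 10 = 93.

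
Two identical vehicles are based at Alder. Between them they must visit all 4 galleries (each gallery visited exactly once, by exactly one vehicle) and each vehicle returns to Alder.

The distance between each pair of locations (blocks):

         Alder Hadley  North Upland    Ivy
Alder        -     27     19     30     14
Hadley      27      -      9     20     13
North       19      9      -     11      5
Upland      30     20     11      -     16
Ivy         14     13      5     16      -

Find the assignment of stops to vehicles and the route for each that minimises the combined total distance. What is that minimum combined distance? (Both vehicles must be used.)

Minimum combined distance: 105 blocks.

Check every non-empty split of the stops between the two vehicles; for each half take its own optimal tour:
  {Hadley} + {North, Upland, Ivy}: 54 + 60 = 114
  {North} + {Hadley, Upland, Ivy}: 38 + 77 = 115
  {Hadley, North} + {Upland, Ivy}: 55 + 60 = 115
  {Upland} + {Hadley, North, Ivy}: 60 + 55 = 115
  {Hadley, Upland} + {North, Ivy}: 77 + 38 = 115
  {North, Upland} + {Hadley, Ivy}: 60 + 54 = 114
  … (7 splits in total)
  {Hadley, North, Upland} + {Ivy}: 77 + 28 = 105  ← best
Best: vehicle 1 Alder → Hadley → North → Upland → Alder = 77; vehicle 2 Alder → Ivy → Alder = 28; combined 105.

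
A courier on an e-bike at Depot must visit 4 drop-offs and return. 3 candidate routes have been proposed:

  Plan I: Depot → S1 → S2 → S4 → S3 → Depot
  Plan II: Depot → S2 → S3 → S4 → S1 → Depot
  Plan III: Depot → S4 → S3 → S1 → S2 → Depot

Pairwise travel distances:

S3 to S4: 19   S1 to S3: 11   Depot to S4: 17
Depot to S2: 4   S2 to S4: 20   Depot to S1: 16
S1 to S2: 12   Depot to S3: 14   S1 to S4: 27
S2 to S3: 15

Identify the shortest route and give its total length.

Shortest is Plan III, total 63.

Plan I: 16 + 12 + 20 + 19 + 14 = 81
Plan II: 4 + 15 + 19 + 27 + 16 = 81
Plan III: 17 + 19 + 11 + 12 + 4 = 63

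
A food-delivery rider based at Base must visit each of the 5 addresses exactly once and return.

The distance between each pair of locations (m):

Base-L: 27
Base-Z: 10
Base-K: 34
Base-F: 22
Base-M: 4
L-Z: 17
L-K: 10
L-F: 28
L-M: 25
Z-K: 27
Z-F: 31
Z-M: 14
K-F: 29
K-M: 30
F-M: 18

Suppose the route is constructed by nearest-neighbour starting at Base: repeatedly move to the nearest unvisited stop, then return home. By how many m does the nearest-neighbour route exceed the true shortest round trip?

The nearest-neighbour route is 8 m longer than optimal.

From Base: M=4, Z=10, F=22, L=27, K=34 → choose M (4).
From M: Z=14, F=18, L=25, K=30 → choose Z (14).
From Z: L=17, K=27, F=31 → choose L (17).
From L: K=10, F=28 → choose K (10).
From K: F=29 → choose F (29).
NN route Base → M → Z → L → K → F → Base costs 96.
Optimal: Base → Z → L → K → F → M → Base costs 88 (by enumerating all 60 distinct tours).
Excess = 96 − 88 = 8.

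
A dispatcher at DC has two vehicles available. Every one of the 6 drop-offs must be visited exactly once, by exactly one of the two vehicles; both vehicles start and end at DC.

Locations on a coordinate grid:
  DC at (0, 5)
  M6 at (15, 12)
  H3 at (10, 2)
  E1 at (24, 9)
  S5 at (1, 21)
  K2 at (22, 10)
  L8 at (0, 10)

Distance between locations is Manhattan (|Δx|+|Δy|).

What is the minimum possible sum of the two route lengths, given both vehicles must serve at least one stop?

There are 2^5 − 1 = 31 ways to divide the 6 stops into two non-empty groups. For each, the best each vehicle can do is its own shortest tour through its group:
  {M6} + {H3, E1, S5, K2, L8}: 44 + 86 = 130
  {H3} + {M6, E1, S5, K2, L8}: 26 + 80 = 106
  {M6, H3} + {E1, S5, K2, L8}: 50 + 80 = 130
  {E1} + {M6, H3, S5, K2, L8}: 56 + 82 = 138
  {M6, E1} + {H3, S5, K2, L8}: 62 + 82 = 144
  {H3, E1} + {M6, S5, K2, L8}: 62 + 76 = 138
  … (31 splits in total)
  {M6, H3, E1, S5, K2} + {L8}: 86 + 10 = 96  ← best
Best: vehicle 1 DC → H3 → E1 → K2 → M6 → S5 → DC = 86; vehicle 2 DC → L8 → DC = 10; combined 96.

Minimum combined distance: 96.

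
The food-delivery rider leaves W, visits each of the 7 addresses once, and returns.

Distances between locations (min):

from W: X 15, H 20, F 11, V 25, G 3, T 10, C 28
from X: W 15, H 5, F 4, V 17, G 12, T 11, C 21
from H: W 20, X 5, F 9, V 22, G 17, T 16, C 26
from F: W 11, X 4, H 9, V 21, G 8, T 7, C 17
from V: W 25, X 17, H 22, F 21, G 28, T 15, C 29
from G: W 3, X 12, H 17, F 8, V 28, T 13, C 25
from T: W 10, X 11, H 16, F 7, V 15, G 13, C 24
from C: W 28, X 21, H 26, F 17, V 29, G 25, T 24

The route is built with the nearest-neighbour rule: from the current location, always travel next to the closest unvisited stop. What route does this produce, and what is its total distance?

Total distance 108 min via the nearest-neighbour route W → G → F → X → H → T → V → C → W.

W → [G:3 / T:10 / F:11 / X:15 / H:20 / V:25 / C:28] → G (3)
G → [F:8 / X:12 / T:13 / H:17 / C:25 / V:28] → F (8)
F → [X:4 / T:7 / H:9 / C:17 / V:21] → X (4)
X → [H:5 / T:11 / V:17 / C:21] → H (5)
H → [T:16 / V:22 / C:26] → T (16)
T → [V:15 / C:24] → V (15)
V → [C:29] → C (29)
Return C→W: 28.
Total = 3 + 8 + 4 + 5 + 16 + 15 + 29 + 28 = 108.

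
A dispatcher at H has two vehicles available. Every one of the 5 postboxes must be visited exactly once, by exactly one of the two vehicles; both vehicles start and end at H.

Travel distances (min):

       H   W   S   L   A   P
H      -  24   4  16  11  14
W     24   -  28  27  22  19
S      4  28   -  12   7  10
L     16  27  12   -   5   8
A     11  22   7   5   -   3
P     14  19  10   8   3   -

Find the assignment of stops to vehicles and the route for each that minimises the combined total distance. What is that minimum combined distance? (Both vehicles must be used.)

Check every non-empty split of the stops between the two vehicles; for each half take its own optimal tour:
  {W} + {S, L, A, P}: 48 + 38 = 86
  {S} + {W, L, A, P}: 8 + 67 = 75
  {W, S} + {L, A, P}: 56 + 38 = 94
  {L} + {W, S, A, P}: 32 + 57 = 89
  {W, L} + {S, A, P}: 67 + 28 = 95
  {S, L} + {W, A, P}: 32 + 57 = 89
  … (15 splits in total)
Best: vehicle 1 H → S → H = 8; vehicle 2 H → W → P → L → A → H = 67; combined 75.

75 min — the smallest possible combined total.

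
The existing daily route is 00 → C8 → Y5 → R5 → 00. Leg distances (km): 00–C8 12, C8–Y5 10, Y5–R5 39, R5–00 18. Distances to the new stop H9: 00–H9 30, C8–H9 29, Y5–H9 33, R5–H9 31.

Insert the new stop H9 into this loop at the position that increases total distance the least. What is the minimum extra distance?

Insertion cost between consecutive stops i–j is d(i,H9) + d(H9,j) − d(i,j):
  between 00 and C8: 30 + 29 − 12 = 47
  between C8 and Y5: 29 + 33 − 10 = 52
  between Y5 and R5: 33 + 31 − 39 = 25
  between R5 and 00: 31 + 30 − 18 = 43
Cheapest insertion is between Y5 and R5, adding 25.
New total = 79 + 25 = 104.

+25 km — insert H9 between Y5 and R5.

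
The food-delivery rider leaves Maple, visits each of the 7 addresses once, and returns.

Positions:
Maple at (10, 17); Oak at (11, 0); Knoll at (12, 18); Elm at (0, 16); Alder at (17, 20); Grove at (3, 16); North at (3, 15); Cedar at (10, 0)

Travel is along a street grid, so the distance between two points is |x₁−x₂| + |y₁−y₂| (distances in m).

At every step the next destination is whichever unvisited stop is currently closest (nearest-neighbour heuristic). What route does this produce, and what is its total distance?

78 m along Maple → Knoll → Alder → Grove → North → Elm → Cedar → Oak → Maple.

At Maple the remaining stops are Knoll 3, Grove 8, North 9, Alder 10, Elm 11, Cedar 17, Oak 18; go to Knoll.
At Knoll the remaining stops are Alder 7, Grove 11, North 12, Elm 14, Oak 19, Cedar 20; go to Alder.
At Alder the remaining stops are Grove 18, North 19, Elm 21, Oak 26, Cedar 27; go to Grove.
At Grove the remaining stops are North 1, Elm 3, Cedar 23, Oak 24; go to North.
At North the remaining stops are Elm 4, Cedar 22, Oak 23; go to Elm.
At Elm the remaining stops are Cedar 26, Oak 27; go to Cedar.
At Cedar the remaining stops are Oak 1; go to Oak.
Return Oak→Maple: 18.
Total = 3 + 7 + 18 + 1 + 4 + 26 + 1 + 18 = 78.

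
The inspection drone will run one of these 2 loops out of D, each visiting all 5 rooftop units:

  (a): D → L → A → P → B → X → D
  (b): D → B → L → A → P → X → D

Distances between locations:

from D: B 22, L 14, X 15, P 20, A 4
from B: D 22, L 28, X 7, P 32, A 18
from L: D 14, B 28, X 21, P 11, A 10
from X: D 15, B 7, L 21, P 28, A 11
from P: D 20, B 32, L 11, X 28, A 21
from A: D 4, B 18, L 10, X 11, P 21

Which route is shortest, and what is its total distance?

Shortest is (a), total 99.

(a): 14 + 10 + 21 + 32 + 7 + 15 = 99
(b): 22 + 28 + 10 + 21 + 28 + 15 = 124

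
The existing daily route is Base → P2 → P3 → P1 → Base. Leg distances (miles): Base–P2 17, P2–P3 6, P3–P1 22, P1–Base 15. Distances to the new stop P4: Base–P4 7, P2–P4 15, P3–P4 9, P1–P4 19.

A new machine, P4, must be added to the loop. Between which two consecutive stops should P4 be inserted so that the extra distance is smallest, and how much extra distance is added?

Insertion cost between consecutive stops i–j is d(i,P4) + d(P4,j) − d(i,j):
  between Base and P2: 7 + 15 − 17 = 5
  between P2 and P3: 15 + 9 − 6 = 18
  between P3 and P1: 9 + 19 − 22 = 6
  between P1 and Base: 19 + 7 − 15 = 11
Cheapest insertion is between Base and P2, adding 5.
New total = 60 + 5 = 65.

Minimum extra distance: 5 miles, inserting P4 between Base and P2.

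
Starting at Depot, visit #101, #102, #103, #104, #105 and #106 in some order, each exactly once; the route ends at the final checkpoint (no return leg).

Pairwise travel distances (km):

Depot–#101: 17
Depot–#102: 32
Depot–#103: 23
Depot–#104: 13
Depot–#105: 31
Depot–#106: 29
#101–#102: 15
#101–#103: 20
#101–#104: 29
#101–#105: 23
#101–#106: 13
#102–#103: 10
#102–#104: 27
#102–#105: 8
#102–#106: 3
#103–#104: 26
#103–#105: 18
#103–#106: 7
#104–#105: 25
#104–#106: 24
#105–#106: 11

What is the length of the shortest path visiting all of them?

Shortest open route: 76 km.

There are 6! = 720 possible orderings.
Depot → #101 → #102 → #103 → #104 → #105 → #106: 17+15+10+26+25+11 = 104
Depot → #101 → #102 → #103 → #104 → #106 → #105: 17+15+10+26+24+11 = 103
Depot → #101 → #102 → #103 → #105 → #104 → #106: 17+15+10+18+25+24 = 109
Depot → #101 → #102 → #103 → #105 → #106 → #104: 17+15+10+18+11+24 = 95
Depot → #101 → #102 → #103 → #106 → #104 → #105: 17+15+10+7+24+25 = 98
Depot → #101 → #102 → #103 → #106 → #105 → #104: 17+15+10+7+11+25 = 85
Depot → #101 → #102 → #104 → #103 → #105 → #106: 17+15+27+26+18+11 = 114
Depot → #101 → #102 → #104 → #103 → #106 → #105: 17+15+27+26+7+11 = 103
… (712 more)
Depot → #104 → #105 → #102 → #103 → #106 → #101: 13+25+8+10+7+13 = 76  ← best
The minimum is 76.
One shortest path: Depot → #104 → #105 → #102 → #103 → #106 → #101.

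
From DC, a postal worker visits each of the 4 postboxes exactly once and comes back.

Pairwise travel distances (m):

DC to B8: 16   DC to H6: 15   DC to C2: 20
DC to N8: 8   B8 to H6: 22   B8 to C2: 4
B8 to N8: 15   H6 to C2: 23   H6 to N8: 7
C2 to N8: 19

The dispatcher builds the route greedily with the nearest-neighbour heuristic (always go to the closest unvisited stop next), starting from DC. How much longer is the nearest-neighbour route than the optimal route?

From DC: N8=8, H6=15, B8=16, C2=20 → choose N8 (8).
From N8: H6=7, B8=15, C2=19 → choose H6 (7).
From H6: B8=22, C2=23 → choose B8 (22).
From B8: C2=4 → choose C2 (4).
NN route DC → N8 → H6 → B8 → C2 → DC costs 61.
Optimal: DC → B8 → C2 → H6 → N8 → DC costs 58 (by enumerating all 12 distinct tours).
Excess = 61 − 58 = 3.

3 m longer than the optimal tour.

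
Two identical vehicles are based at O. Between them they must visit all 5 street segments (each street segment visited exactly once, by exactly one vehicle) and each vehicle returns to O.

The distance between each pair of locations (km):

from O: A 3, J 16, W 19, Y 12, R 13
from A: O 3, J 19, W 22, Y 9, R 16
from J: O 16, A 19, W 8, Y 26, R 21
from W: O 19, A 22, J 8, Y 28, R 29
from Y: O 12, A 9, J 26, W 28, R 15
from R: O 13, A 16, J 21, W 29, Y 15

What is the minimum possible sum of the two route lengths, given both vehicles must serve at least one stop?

Minimum combined distance: 81 km.

Check every non-empty split of the stops between the two vehicles; for each half take its own optimal tour:
  {A} + {J, W, Y, R}: 6 + 75 = 81
  {J} + {A, W, Y, R}: 32 + 75 = 107
  {A, J} + {W, Y, R}: 38 + 75 = 113
  {W} + {A, J, Y, R}: 38 + 64 = 102
  {A, W} + {J, Y, R}: 44 + 64 = 108
  {J, W} + {A, Y, R}: 43 + 40 = 83
  … (15 splits in total)
Best: vehicle 1 O → A → O = 6; vehicle 2 O → W → J → R → Y → O = 75; combined 81.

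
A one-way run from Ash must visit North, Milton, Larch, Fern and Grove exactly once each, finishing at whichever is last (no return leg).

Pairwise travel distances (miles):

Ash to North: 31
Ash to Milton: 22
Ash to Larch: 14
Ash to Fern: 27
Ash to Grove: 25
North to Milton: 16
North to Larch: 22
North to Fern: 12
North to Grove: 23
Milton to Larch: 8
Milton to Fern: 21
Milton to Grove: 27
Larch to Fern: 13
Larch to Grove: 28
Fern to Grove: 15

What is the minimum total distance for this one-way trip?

There are 5! = 120 possible orderings.
Ash → North → Milton → Larch → Fern → Grove: 31+16+8+13+15 = 83
Ash → North → Milton → Larch → Grove → Fern: 31+16+8+28+15 = 98
Ash → North → Milton → Fern → Larch → Grove: 31+16+21+13+28 = 109
Ash → North → Milton → Fern → Grove → Larch: 31+16+21+15+28 = 111
Ash → North → Milton → Grove → Larch → Fern: 31+16+27+28+13 = 115
Ash → North → Milton → Grove → Fern → Larch: 31+16+27+15+13 = 102
Ash → North → Larch → Milton → Fern → Grove: 31+22+8+21+15 = 97
Ash → North → Larch → Milton → Grove → Fern: 31+22+8+27+15 = 103
Ash → North → Larch → Fern → Milton → Grove: 31+22+13+21+27 = 114
Ash → North → Larch → Fern → Grove → Milton: 31+22+13+15+27 = 108
Ash → North → Larch → Grove → Milton → Fern: 31+22+28+27+21 = 129
Ash → North → Larch → Grove → Fern → Milton: 31+22+28+15+21 = 117
Ash → North → Fern → Milton → Larch → Grove: 31+12+21+8+28 = 100
Ash → North → Fern → Milton → Grove → Larch: 31+12+21+27+28 = 119
… (106 more)
Ash → Larch → Milton → North → Fern → Grove: 14+8+16+12+15 = 65  ← best
The minimum is 65.
One shortest path: Ash → Larch → Milton → North → Fern → Grove.

65 miles — the minimum one-way total.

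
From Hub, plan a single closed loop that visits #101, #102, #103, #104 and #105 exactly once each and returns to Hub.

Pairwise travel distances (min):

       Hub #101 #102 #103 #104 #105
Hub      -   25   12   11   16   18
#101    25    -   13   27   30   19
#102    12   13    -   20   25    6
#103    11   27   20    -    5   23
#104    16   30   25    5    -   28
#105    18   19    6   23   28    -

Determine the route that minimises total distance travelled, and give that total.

Shortest round trip = 83 min.

There are 60 distinct closed tours to check (reversals are equivalent).
Hub - #101 - #102 - #103 - #104 - #105 - Hub: 25+13+20+5+28+18 = 109
Hub - #101 - #102 - #103 - #105 - #104 - Hub: 25+13+20+23+28+16 = 125
Hub - #101 - #102 - #104 - #103 - #105 - Hub: 25+13+25+5+23+18 = 109
Hub - #101 - #102 - #104 - #105 - #103 - Hub: 25+13+25+28+23+11 = 125
Hub - #101 - #102 - #105 - #103 - #104 - Hub: 25+13+6+23+5+16 = 88
Hub - #101 - #102 - #105 - #104 - #103 - Hub: 25+13+6+28+5+11 = 88
Hub - #101 - #103 - #102 - #104 - #105 - Hub: 25+27+20+25+28+18 = 143
Hub - #101 - #103 - #102 - #105 - #104 - Hub: 25+27+20+6+28+16 = 122
Hub - #101 - #103 - #104 - #102 - #105 - Hub: 25+27+5+25+6+18 = 106
Hub - #101 - #103 - #104 - #105 - #102 - Hub: 25+27+5+28+6+12 = 103
Hub - #101 - #103 - #105 - #102 - #104 - Hub: 25+27+23+6+25+16 = 122
Hub - #101 - #103 - #105 - #104 - #102 - Hub: 25+27+23+28+25+12 = 140
Hub - #101 - #104 - #102 - #103 - #105 - Hub: 25+30+25+20+23+18 = 141
Hub - #101 - #104 - #102 - #105 - #103 - Hub: 25+30+25+6+23+11 = 120
… (46 more)
Hub - #102 - #105 - #101 - #104 - #103 - Hub: 12+6+19+30+5+11 = 83  ← best
The minimum is 83.
One optimal route: Hub → #102 → #105 → #101 → #104 → #103 → Hub (or its reverse).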